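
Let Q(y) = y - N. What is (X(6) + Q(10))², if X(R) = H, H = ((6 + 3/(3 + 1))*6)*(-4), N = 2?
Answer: 23716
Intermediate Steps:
Q(y) = -2 + y (Q(y) = y - 1*2 = y - 2 = -2 + y)
H = -162 (H = ((6 + 3/4)*6)*(-4) = ((6 + 3*(¼))*6)*(-4) = ((6 + ¾)*6)*(-4) = ((27/4)*6)*(-4) = (81/2)*(-4) = -162)
X(R) = -162
(X(6) + Q(10))² = (-162 + (-2 + 10))² = (-162 + 8)² = (-154)² = 23716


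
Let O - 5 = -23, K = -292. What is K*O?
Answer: 5256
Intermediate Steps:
O = -18 (O = 5 - 23 = -18)
K*O = -292*(-18) = 5256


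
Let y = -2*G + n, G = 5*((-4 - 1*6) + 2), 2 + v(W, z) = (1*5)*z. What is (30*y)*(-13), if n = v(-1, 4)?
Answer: -38220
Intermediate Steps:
v(W, z) = -2 + 5*z (v(W, z) = -2 + (1*5)*z = -2 + 5*z)
G = -40 (G = 5*((-4 - 6) + 2) = 5*(-10 + 2) = 5*(-8) = -40)
n = 18 (n = -2 + 5*4 = -2 + 20 = 18)
y = 98 (y = -2*(-40) + 18 = 80 + 18 = 98)
(30*y)*(-13) = (30*98)*(-13) = 2940*(-13) = -38220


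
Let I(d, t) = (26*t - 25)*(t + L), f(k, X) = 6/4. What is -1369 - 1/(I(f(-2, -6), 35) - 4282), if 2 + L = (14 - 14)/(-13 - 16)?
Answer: -34119588/24923 ≈ -1369.0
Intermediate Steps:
f(k, X) = 3/2 (f(k, X) = 6*(¼) = 3/2)
L = -2 (L = -2 + (14 - 14)/(-13 - 16) = -2 + 0/(-29) = -2 + 0*(-1/29) = -2 + 0 = -2)
I(d, t) = (-25 + 26*t)*(-2 + t) (I(d, t) = (26*t - 25)*(t - 2) = (-25 + 26*t)*(-2 + t))
-1369 - 1/(I(f(-2, -6), 35) - 4282) = -1369 - 1/((50 - 77*35 + 26*35²) - 4282) = -1369 - 1/((50 - 2695 + 26*1225) - 4282) = -1369 - 1/((50 - 2695 + 31850) - 4282) = -1369 - 1/(29205 - 4282) = -1369 - 1/24923 = -34119588/24923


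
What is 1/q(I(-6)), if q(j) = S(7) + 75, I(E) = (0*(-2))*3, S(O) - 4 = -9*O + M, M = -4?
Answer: 1/12 ≈ 0.083333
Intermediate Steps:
S(O) = -9*O (S(O) = 4 + (-9*O - 4) = 4 + (-4 - 9*O) = -9*O)
I(E) = 0 (I(E) = 0*3 = 0)
q(j) = 12 (q(j) = -9*7 + 75 = -63 + 75 = 12)
1/q(I(-6)) = 1/12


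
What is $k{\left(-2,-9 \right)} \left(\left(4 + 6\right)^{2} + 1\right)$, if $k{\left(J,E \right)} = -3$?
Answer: $-303$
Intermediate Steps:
$k{\left(-2,-9 \right)} \left(\left(4 + 6\right)^{2} + 1\right) = - 3 \left(\left(4 + 6\right)^{2} + 1\right) = - 3 \left(10^{2} + 1\right) = - 3 \left(100 + 1\right) = \left(-3\right) 101 = -303$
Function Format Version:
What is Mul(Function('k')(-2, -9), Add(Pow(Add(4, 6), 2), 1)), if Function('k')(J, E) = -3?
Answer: -303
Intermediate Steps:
Mul(Function('k')(-2, -9), Add(Pow(Add(4, 6), 2), 1)) = Mul(-3, Add(Pow(Add(4, 6), 2), 1)) = Mul(-3, Add(Pow(10, 2), 1)) = Mul(-3, Add(100, 1)) = Mul(-3, 101) = -303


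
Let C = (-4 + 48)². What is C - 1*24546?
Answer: -22610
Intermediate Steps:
C = 1936 (C = 44² = 1936)
C - 1*24546 = 1936 - 1*24546 = 1936 - 24546 = -22610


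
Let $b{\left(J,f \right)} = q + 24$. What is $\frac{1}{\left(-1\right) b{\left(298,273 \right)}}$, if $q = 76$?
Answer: $- \frac{1}{100} \approx -0.01$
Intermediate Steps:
$b{\left(J,f \right)} = 100$ ($b{\left(J,f \right)} = 76 + 24 = 100$)
$\frac{1}{\left(-1\right) b{\left(298,273 \right)}} = \frac{1}{\left(-1\right) 100} = \frac{1}{-100} = - \frac{1}{100}$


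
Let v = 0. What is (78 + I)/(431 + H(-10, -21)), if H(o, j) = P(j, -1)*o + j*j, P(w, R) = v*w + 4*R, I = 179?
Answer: 257/912 ≈ 0.28180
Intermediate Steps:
P(w, R) = 4*R (P(w, R) = 0*w + 4*R = 0 + 4*R = 4*R)
H(o, j) = j**2 - 4*o (H(o, j) = (4*(-1))*o + j*j = -4*o + j**2 = j**2 - 4*o)
(78 + I)/(431 + H(-10, -21)) = (78 + 179)/(431 + ((-21)**2 - 4*(-10))) = 257/(431 + (441 + 40)) = 257/(431 + 481) = 257/912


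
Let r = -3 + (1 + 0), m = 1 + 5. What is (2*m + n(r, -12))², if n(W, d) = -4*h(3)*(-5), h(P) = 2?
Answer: 2704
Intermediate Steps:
m = 6
r = -2 (r = -3 + 1 = -2)
n(W, d) = 40 (n(W, d) = -4*2*(-5) = -8*(-5) = 40)
(2*m + n(r, -12))² = (2*6 + 40)² = (12 + 40)² = 52² = 2704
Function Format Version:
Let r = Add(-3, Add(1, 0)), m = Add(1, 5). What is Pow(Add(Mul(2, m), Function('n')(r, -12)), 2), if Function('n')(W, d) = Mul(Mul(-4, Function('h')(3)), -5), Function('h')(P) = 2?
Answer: 2704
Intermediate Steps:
m = 6
r = -2 (r = Add(-3, 1) = -2)
Function('n')(W, d) = 40 (Function('n')(W, d) = Mul(Mul(-4, 2), -5) = Mul(-8, -5) = 40)
Pow(Add(Mul(2, m), Function('n')(r, -12)), 2) = Pow(Add(Mul(2, 6), 40), 2) = Pow(Add(12, 40), 2) = Pow(52, 2) = 2704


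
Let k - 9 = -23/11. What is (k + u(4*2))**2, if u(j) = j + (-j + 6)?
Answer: 20164/121 ≈ 166.64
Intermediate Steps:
k = 76/11 (k = 9 - 23/11 = 76/11 ≈ 6.9091)
u(j) = 6 (u(j) = j + (6 - j) = 6)
(k + u(4*2))**2 = (76/11 + 6)**2 = (142/11)**2 = 20164/121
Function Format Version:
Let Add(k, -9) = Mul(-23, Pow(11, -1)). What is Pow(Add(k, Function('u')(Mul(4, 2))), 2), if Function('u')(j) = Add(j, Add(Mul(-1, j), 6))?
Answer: Rational(20164, 121) ≈ 166.64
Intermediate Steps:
k = Rational(76, 11) (k = Add(9, Mul(-23, Pow(11, -1))) = Add(9, Mul(-23, Rational(1, 11))) = Add(9, Rational(-23, 11)) = Rational(76, 11) ≈ 6.9091)
Function('u')(j) = 6 (Function('u')(j) = Add(j, Add(6, Mul(-1, j))) = 6)
Pow(Add(k, Function('u')(Mul(4, 2))), 2) = Pow(Add(Rational(76, 11), 6), 2) = Pow(Rational(142, 11), 2) = Rational(20164, 121)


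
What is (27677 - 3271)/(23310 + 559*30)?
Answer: 12203/20040 ≈ 0.60893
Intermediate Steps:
(27677 - 3271)/(23310 + 559*30) = 24406/(23310 + 16770) = 24406/40080 = 24406*(1/40080) = 12203/20040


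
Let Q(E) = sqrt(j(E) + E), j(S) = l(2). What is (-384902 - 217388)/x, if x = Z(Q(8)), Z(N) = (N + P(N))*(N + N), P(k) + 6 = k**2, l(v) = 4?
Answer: 301145/24 - 301145*sqrt(3)/24 ≈ -9185.6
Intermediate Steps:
j(S) = 4
Q(E) = sqrt(4 + E)
P(k) = -6 + k**2
Z(N) = 2*N*(-6 + N + N**2) (Z(N) = (N + (-6 + N**2))*(N + N) = (-6 + N + N**2)*(2*N) = 2*N*(-6 + N + N**2))
x = 4*sqrt(3)*(6 + 2*sqrt(3)) (x = 2*sqrt(4 + 8)*(-6 + sqrt(4 + 8) + (sqrt(4 + 8))**2) = 2*sqrt(12)*(-6 + sqrt(12) + (sqrt(12))**2) = 2*(2*sqrt(3))*(-6 + 2*sqrt(3) + (2*sqrt(3))**2) = 2*(2*sqrt(3))*(-6 + 2*sqrt(3) + 12) = 2*(2*sqrt(3))*(6 + 2*sqrt(3)) = 4*sqrt(3)*(6 + 2*sqrt(3)) ≈ 65.569)
(-384902 - 217388)/x = (-384902 - 217388)/(24 + 24*sqrt(3)) = -602290/(24 + 24*sqrt(3))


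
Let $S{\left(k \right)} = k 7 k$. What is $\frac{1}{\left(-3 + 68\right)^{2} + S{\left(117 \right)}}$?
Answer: $\frac{1}{100048} \approx 9.9952 \cdot 10^{-6}$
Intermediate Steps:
$S{\left(k \right)} = 7 k^{2}$ ($S{\left(k \right)} = 7 k k = 7 k^{2}$)
$\frac{1}{\left(-3 + 68\right)^{2} + S{\left(117 \right)}} = \frac{1}{\left(-3 + 68\right)^{2} + 7 \cdot 117^{2}} = \frac{1}{65^{2} + 7 \cdot 13689} = \frac{1}{4225 + 95823} = \frac{1}{100048}$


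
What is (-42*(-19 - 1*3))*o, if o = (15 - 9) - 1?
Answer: 4620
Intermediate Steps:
o = 5 (o = 6 - 1 = 5)
(-42*(-19 - 1*3))*o = -42*(-19 - 1*3)*5 = -42*(-19 - 3)*5 = -42*(-22)*5 = 924*5 = 4620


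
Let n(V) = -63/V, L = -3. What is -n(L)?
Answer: -21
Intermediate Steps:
-n(L) = -(-63)/(-3) = -(-63)*(-1)/3 = -1*21 = -21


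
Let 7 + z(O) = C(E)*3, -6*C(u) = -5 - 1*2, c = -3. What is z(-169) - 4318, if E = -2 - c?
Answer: -8643/2 ≈ -4321.5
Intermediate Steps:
E = 1 (E = -2 - 1*(-3) = -2 + 3 = 1)
C(u) = 7/6 (C(u) = -(-5 - 1*2)/6 = -(-5 - 2)/6 = -1/6*(-7) = 7/6)
z(O) = -7/2 (z(O) = -7 + (7/6)*3 = -7 + 7/2 = -7/2)
z(-169) - 4318 = -7/2 - 4318 = -8643/2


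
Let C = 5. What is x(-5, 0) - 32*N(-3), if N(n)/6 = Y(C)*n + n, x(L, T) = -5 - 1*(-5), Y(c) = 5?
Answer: 3456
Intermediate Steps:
x(L, T) = 0 (x(L, T) = -5 + 5 = 0)
N(n) = 36*n (N(n) = 6*(5*n + n) = 6*(6*n) = 36*n)
x(-5, 0) - 32*N(-3) = 0 - 1152*(-3) = 0 - 32*(-108) = 0 + 3456 = 3456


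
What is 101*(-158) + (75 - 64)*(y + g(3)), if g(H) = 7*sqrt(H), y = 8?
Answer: -15870 + 77*sqrt(3) ≈ -15737.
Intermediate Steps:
101*(-158) + (75 - 64)*(y + g(3)) = 101*(-158) + (75 - 64)*(8 + 7*sqrt(3)) = -15958 + 11*(8 + 7*sqrt(3)) = -15958 + (88 + 77*sqrt(3)) = -15870 + 77*sqrt(3)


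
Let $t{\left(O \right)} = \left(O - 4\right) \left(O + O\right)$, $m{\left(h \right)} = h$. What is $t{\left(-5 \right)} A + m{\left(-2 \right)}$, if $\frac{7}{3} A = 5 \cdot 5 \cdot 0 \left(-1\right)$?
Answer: $-2$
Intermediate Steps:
$t{\left(O \right)} = 2 O \left(-4 + O\right)$ ($t{\left(O \right)} = \left(-4 + O\right) 2 O = 2 O \left(-4 + O\right)$)
$A = 0$ ($A = \frac{3 \cdot 5 \cdot 5 \cdot 0 \left(-1\right)}{7} = \frac{3 \cdot 25 \cdot 0 \left(-1\right)}{7} = \frac{3 \cdot 0 \left(-1\right)}{7} = \frac{3}{7} \cdot 0 = 0$)
$t{\left(-5 \right)} A + m{\left(-2 \right)} = 2 \left(-5\right) \left(-4 - 5\right) 0 - 2 = 2 \left(-5\right) \left(-9\right) 0 - 2 = 90 \cdot 0 - 2 = 0 - 2 = -2$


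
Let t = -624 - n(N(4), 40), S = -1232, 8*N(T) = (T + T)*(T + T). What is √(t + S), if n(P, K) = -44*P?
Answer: 4*I*√94 ≈ 38.781*I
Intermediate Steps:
N(T) = T²/2 (N(T) = ((T + T)*(T + T))/8 = ((2*T)*(2*T))/8 = (4*T²)/8 = T²/2)
t = -272 (t = -624 - (-44)*(½)*4² = -624 - (-44)*(½)*16 = -624 - (-44)*8 = -624 - 1*(-352) = -624 + 352 = -272)
√(t + S) = √(-272 - 1232) = √(-1504) = 4*I*√94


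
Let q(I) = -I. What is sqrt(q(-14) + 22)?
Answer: 6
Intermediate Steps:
sqrt(q(-14) + 22) = sqrt(-1*(-14) + 22) = sqrt(14 + 22) = sqrt(36) = 6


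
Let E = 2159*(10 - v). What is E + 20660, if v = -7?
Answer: 57363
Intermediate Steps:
E = 36703 (E = 2159*(10 - 1*(-7)) = 2159*(10 + 7) = 2159*17 = 36703)
E + 20660 = 36703 + 20660 = 57363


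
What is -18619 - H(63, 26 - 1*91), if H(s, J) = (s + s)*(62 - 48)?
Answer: -20383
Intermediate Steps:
H(s, J) = 28*s (H(s, J) = (2*s)*14 = 28*s)
-18619 - H(63, 26 - 1*91) = -18619 - 28*63 = -18619 - 1*1764 = -18619 - 1764 = -20383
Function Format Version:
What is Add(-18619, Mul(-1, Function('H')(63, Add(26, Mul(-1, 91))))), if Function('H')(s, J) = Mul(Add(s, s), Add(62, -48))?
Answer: -20383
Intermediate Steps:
Function('H')(s, J) = Mul(28, s) (Function('H')(s, J) = Mul(Mul(2, s), 14) = Mul(28, s))
Add(-18619, Mul(-1, Function('H')(63, Add(26, Mul(-1, 91))))) = Add(-18619, Mul(-1, Mul(28, 63))) = Add(-18619, Mul(-1, 1764)) = Add(-18619, -1764) = -20383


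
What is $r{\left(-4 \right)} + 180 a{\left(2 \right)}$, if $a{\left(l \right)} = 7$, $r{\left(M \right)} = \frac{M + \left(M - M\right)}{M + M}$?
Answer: $\frac{2521}{2} \approx 1260.5$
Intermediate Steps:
$r{\left(M \right)} = \frac{1}{2}$ ($r{\left(M \right)} = \frac{M + 0}{2 M} = M \frac{1}{2 M} = \frac{1}{2}$)
$r{\left(-4 \right)} + 180 a{\left(2 \right)} = \frac{1}{2} + 180 \cdot 7 = \frac{1}{2} + 1260 = \frac{2521}{2}$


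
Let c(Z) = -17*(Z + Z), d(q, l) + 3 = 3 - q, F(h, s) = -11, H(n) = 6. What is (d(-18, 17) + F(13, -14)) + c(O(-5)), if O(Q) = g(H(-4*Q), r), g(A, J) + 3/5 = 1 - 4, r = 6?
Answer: 647/5 ≈ 129.40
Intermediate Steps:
g(A, J) = -18/5 (g(A, J) = -3/5 + (1 - 4) = -3/5 - 3 = -18/5)
O(Q) = -18/5
d(q, l) = -q (d(q, l) = -3 + (3 - q) = -q)
c(Z) = -34*Z
(d(-18, 17) + F(13, -14)) + c(O(-5)) = (-1*(-18) - 11) - 34*(-18/5) = (18 - 11) + 612/5 = 7 + 612/5 = 647/5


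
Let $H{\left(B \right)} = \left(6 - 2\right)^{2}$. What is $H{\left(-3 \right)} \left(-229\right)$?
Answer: $-3664$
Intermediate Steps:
$H{\left(B \right)} = 16$ ($H{\left(B \right)} = 4^{2} = 16$)
$H{\left(-3 \right)} \left(-229\right) = 16 \left(-229\right) = -3664$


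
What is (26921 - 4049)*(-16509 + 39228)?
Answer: 519628968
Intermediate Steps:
(26921 - 4049)*(-16509 + 39228) = 22872*22719 = 519628968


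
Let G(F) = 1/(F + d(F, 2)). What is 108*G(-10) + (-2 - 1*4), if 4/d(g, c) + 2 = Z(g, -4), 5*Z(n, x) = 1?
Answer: -816/55 ≈ -14.836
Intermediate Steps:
Z(n, x) = ⅕ (Z(n, x) = (⅕)*1 = ⅕)
d(g, c) = -20/9 (d(g, c) = 4/(-2 + ⅕) = 4/(-9/5) = 4*(-5/9) = -20/9)
G(F) = 1/(-20/9 + F) (G(F) = 1/(F - 20/9) = 1/(-20/9 + F))
108*G(-10) + (-2 - 1*4) = 108*(9/(-20 + 9*(-10))) + (-2 - 1*4) = 108*(9/(-20 - 90)) + (-2 - 4) = 108*(9/(-110)) - 6 = 108*(9*(-1/110)) - 6 = 108*(-9/110) - 6 = -486/55 - 6 = -816/55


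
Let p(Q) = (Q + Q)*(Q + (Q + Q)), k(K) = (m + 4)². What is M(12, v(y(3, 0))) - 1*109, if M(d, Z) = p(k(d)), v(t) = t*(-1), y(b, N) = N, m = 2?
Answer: 7667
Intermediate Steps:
k(K) = 36 (k(K) = (2 + 4)² = 6² = 36)
p(Q) = 6*Q² (p(Q) = (2*Q)*(Q + 2*Q) = (2*Q)*(3*Q) = 6*Q²)
v(t) = -t
M(d, Z) = 7776 (M(d, Z) = 6*36² = 6*1296 = 7776)
M(12, v(y(3, 0))) - 1*109 = 7776 - 1*109 = 7776 - 109 = 7667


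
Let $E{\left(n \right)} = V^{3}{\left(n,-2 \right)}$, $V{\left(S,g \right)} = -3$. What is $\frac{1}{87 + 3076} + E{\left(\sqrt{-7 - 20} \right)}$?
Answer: $- \frac{85400}{3163} \approx -27.0$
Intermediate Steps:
$E{\left(n \right)} = -27$ ($E{\left(n \right)} = \left(-3\right)^{3} = -27$)
$\frac{1}{87 + 3076} + E{\left(\sqrt{-7 - 20} \right)} = \frac{1}{87 + 3076} - 27 = \frac{1}{3163} - 27 = - \frac{85400}{3163}$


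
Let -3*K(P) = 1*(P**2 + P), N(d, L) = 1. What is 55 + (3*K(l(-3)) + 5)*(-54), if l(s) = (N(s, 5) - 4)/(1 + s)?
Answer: -25/2 ≈ -12.500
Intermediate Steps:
l(s) = -3/(1 + s) (l(s) = (1 - 4)/(1 + s) = -3/(1 + s))
K(P) = -P/3 - P**2/3 (K(P) = -(P**2 + P)/3 = -(P + P**2)/3 = -P/3 - P**2/3)
55 + (3*K(l(-3)) + 5)*(-54) = 55 + (3*(-(-3/(1 - 3))*(1 - 3/(1 - 3))/3) + 5)*(-54) = 55 + (3*(-(-3/(-2))*(1 - 3/(-2))/3) + 5)*(-54) = 55 + (3*(-(-3*(-1/2))*(1 - 3*(-1/2))/3) + 5)*(-54) = 55 + (3*(-1/3*3/2*(1 + 3/2)) + 5)*(-54) = 55 + (3*(-1/3*3/2*5/2) + 5)*(-54) = 55 + (3*(-5/4) + 5)*(-54) = 55 + (-15/4 + 5)*(-54) = 55 + (5/4)*(-54) = 55 - 135/2 = -25/2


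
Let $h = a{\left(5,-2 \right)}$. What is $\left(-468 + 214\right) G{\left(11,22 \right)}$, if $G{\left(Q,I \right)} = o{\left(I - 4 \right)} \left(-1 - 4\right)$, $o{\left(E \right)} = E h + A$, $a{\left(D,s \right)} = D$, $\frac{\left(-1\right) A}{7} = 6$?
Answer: $60960$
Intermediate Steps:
$A = -42$ ($A = \left(-7\right) 6 = -42$)
$h = 5$
$o{\left(E \right)} = -42 + 5 E$ ($o{\left(E \right)} = E 5 - 42 = 5 E - 42 = -42 + 5 E$)
$G{\left(Q,I \right)} = 310 - 25 I$ ($G{\left(Q,I \right)} = \left(-42 + 5 \left(I - 4\right)\right) \left(-1 - 4\right) = \left(-42 + 5 \left(-4 + I\right)\right) \left(-5\right) = \left(-42 + \left(-20 + 5 I\right)\right) \left(-5\right) = \left(-62 + 5 I\right) \left(-5\right) = 310 - 25 I$)
$\left(-468 + 214\right) G{\left(11,22 \right)} = \left(-468 + 214\right) \left(310 - 550\right) = - 254 \left(310 - 550\right) = \left(-254\right) \left(-240\right) = 60960$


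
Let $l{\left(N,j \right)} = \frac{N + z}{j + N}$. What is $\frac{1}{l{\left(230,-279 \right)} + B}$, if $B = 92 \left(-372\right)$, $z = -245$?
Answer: $- \frac{49}{1676961} \approx -2.922 \cdot 10^{-5}$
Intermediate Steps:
$l{\left(N,j \right)} = \frac{-245 + N}{N + j}$ ($l{\left(N,j \right)} = \frac{N - 245}{j + N} = \frac{-245 + N}{N + j}$)
$B = -34224$
$\frac{1}{l{\left(230,-279 \right)} + B} = \frac{1}{\frac{-245 + 230}{230 - 279} - 34224} = \frac{1}{\frac{1}{-49} \left(-15\right) - 34224} = \frac{1}{\left(- \frac{1}{49}\right) \left(-15\right) - 34224} = \frac{1}{\frac{15}{49} - 34224} = \frac{1}{- \frac{1676961}{49}} = - \frac{49}{1676961}$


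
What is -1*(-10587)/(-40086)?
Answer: -3529/13362 ≈ -0.26411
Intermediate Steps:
-1*(-10587)/(-40086) = 10587*(-1/40086) = -3529/13362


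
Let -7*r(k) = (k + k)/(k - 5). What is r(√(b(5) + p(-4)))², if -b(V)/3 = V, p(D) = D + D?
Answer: -92/(49*(5 - I*√23)²) ≈ -0.0016298 - 0.039082*I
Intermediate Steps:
p(D) = 2*D
b(V) = -3*V
r(k) = -2*k/(7*(-5 + k)) (r(k) = -(k + k)/(7*(k - 5)) = -2*k/(7*(-5 + k)))
r(√(b(5) + p(-4)))² = (-2*√(-3*5 + 2*(-4))/(-35 + 7*√(-3*5 + 2*(-4))))² = (-2*√(-15 - 8)/(-35 + 7*√(-15 - 8)))² = (-2*√(-23)/(-35 + 7*√(-23)))² = (-2*I*√23/(-35 + 7*(I*√23)))² = (-2*I*√23/(-35 + 7*I*√23))² = -92/(-35 + 7*I*√23)²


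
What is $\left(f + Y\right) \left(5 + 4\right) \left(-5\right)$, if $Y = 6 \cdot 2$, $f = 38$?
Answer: $-2250$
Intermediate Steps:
$Y = 12$
$\left(f + Y\right) \left(5 + 4\right) \left(-5\right) = \left(38 + 12\right) \left(5 + 4\right) \left(-5\right) = 50 \cdot 9 \left(-5\right) = 50 \left(-45\right) = -2250$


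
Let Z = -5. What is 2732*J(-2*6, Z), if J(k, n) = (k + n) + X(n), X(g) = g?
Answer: -60104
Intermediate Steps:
J(k, n) = k + 2*n (J(k, n) = (k + n) + n = k + 2*n)
2732*J(-2*6, Z) = 2732*(-2*6 + 2*(-5)) = 2732*(-12 - 10) = 2732*(-22) = -60104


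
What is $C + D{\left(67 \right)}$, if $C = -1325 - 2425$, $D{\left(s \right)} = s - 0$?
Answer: $-3683$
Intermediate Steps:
$D{\left(s \right)} = s$ ($D{\left(s \right)} = s + 0 = s$)
$C = -3750$ ($C = -1325 - 2425 = -3750$)
$C + D{\left(67 \right)} = -3750 + 67 = -3683$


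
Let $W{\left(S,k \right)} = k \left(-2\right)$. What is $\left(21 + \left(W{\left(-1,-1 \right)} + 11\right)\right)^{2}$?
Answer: $1156$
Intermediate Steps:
$W{\left(S,k \right)} = - 2 k$
$\left(21 + \left(W{\left(-1,-1 \right)} + 11\right)\right)^{2} = \left(21 + \left(\left(-2\right) \left(-1\right) + 11\right)\right)^{2} = \left(21 + \left(2 + 11\right)\right)^{2} = \left(21 + 13\right)^{2} = 34^{2} = 1156$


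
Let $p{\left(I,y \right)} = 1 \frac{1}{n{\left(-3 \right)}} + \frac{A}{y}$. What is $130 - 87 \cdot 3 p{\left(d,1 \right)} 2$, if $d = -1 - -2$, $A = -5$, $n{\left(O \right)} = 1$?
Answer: $2218$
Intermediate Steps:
$d = 1$ ($d = -1 + 2 = 1$)
$p{\left(I,y \right)} = 1 - \frac{5}{y}$ ($p{\left(I,y \right)} = 1 \cdot 1^{-1} - \frac{5}{y} = 1 \cdot 1 - \frac{5}{y} = 1 - \frac{5}{y}$)
$130 - 87 \cdot 3 p{\left(d,1 \right)} 2 = 130 - 87 \cdot 3 \frac{-5 + 1}{1} \cdot 2 = 130 - 87 \cdot 3 \cdot 1 \left(-4\right) 2 = 130 - 87 \cdot 3 \left(-4\right) 2 = 130 - 87 \left(\left(-12\right) 2\right) = 130 - -2088 = 130 + 2088 = 2218$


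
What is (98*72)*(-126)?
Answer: -889056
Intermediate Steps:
(98*72)*(-126) = 7056*(-126) = -889056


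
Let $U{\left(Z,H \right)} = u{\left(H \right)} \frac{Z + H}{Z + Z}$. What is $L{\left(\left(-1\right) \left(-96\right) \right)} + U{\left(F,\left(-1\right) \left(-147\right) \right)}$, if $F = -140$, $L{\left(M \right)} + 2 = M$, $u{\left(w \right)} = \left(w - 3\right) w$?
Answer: $- \frac{2176}{5} \approx -435.2$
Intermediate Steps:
$u{\left(w \right)} = w \left(-3 + w\right)$ ($u{\left(w \right)} = \left(-3 + w\right) w = w \left(-3 + w\right)$)
$L{\left(M \right)} = -2 + M$
$U{\left(Z,H \right)} = \frac{H \left(-3 + H\right) \left(H + Z\right)}{2 Z}$ ($U{\left(Z,H \right)} = H \left(-3 + H\right) \frac{Z + H}{Z + Z} = H \left(-3 + H\right) \frac{H + Z}{2 Z} = \frac{H \left(-3 + H\right) \left(H + Z\right)}{2 Z}$)
$L{\left(\left(-1\right) \left(-96\right) \right)} + U{\left(F,\left(-1\right) \left(-147\right) \right)} = \left(-2 - -96\right) + \frac{\left(-1\right) \left(-147\right) \left(-3 - -147\right) \left(\left(-1\right) \left(-147\right) - 140\right)}{2 \left(-140\right)} = \left(-2 + 96\right) + \frac{1}{2} \cdot 147 \left(- \frac{1}{140}\right) \left(-3 + 147\right) \left(147 - 140\right) = 94 + \frac{1}{2} \cdot 147 \left(- \frac{1}{140}\right) 144 \cdot 7 = 94 - \frac{2646}{5} = - \frac{2176}{5}$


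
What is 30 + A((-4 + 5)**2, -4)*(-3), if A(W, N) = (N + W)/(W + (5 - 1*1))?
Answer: 159/5 ≈ 31.800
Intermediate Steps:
A(W, N) = (N + W)/(4 + W) (A(W, N) = (N + W)/(W + (5 - 1)) = (N + W)/(W + 4) = (N + W)/(4 + W))
30 + A((-4 + 5)**2, -4)*(-3) = 30 + ((-4 + (-4 + 5)**2)/(4 + (-4 + 5)**2))*(-3) = 30 + ((-4 + 1**2)/(4 + 1**2))*(-3) = 30 + ((-4 + 1)/(4 + 1))*(-3) = 30 + (-3/5)*(-3) = 30 + ((1/5)*(-3))*(-3) = 30 - 3/5*(-3) = 30 + 9/5 = 159/5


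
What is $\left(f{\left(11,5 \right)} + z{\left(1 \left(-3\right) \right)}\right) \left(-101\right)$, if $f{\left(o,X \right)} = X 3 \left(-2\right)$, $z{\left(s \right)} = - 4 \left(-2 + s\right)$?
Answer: $1010$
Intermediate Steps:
$z{\left(s \right)} = 8 - 4 s$
$f{\left(o,X \right)} = - 6 X$ ($f{\left(o,X \right)} = 3 X \left(-2\right) = - 6 X$)
$\left(f{\left(11,5 \right)} + z{\left(1 \left(-3\right) \right)}\right) \left(-101\right) = \left(\left(-6\right) 5 - \left(-8 + 4 \cdot 1 \left(-3\right)\right)\right) \left(-101\right) = \left(-30 + \left(8 - -12\right)\right) \left(-101\right) = \left(-30 + \left(8 + 12\right)\right) \left(-101\right) = \left(-30 + 20\right) \left(-101\right) = \left(-10\right) \left(-101\right) = 1010$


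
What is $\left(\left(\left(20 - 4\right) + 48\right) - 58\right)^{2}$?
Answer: $36$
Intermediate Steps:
$\left(\left(\left(20 - 4\right) + 48\right) - 58\right)^{2} = \left(\left(16 + 48\right) - 58\right)^{2} = \left(64 - 58\right)^{2} = 6^{2} = 36$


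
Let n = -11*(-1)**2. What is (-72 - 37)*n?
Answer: 1199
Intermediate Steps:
n = -11 (n = -11*1 = -11)
(-72 - 37)*n = (-72 - 37)*(-11) = -109*(-11) = 1199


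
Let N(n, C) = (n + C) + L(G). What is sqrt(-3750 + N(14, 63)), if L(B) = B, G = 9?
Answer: 4*I*sqrt(229) ≈ 60.531*I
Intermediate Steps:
N(n, C) = 9 + C + n (N(n, C) = (n + C) + 9 = (C + n) + 9 = 9 + C + n)
sqrt(-3750 + N(14, 63)) = sqrt(-3750 + (9 + 63 + 14)) = sqrt(-3750 + 86) = sqrt(-3664) = 4*I*sqrt(229)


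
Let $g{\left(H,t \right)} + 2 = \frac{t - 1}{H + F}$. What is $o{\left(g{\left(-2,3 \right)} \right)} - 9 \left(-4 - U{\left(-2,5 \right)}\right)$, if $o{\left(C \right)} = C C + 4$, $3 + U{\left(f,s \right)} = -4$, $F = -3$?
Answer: $- \frac{431}{25} \approx -17.24$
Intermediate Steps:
$U{\left(f,s \right)} = -7$ ($U{\left(f,s \right)} = -3 - 4 = -7$)
$g{\left(H,t \right)} = -2 + \frac{-1 + t}{-3 + H}$ ($g{\left(H,t \right)} = -2 + \frac{t - 1}{H - 3} = -2 + \frac{-1 + t}{-3 + H}$)
$o{\left(C \right)} = 4 + C^{2}$ ($o{\left(C \right)} = C^{2} + 4 = 4 + C^{2}$)
$o{\left(g{\left(-2,3 \right)} \right)} - 9 \left(-4 - U{\left(-2,5 \right)}\right) = \left(4 + \left(\frac{5 + 3 - -4}{-3 - 2}\right)^{2}\right) - 9 \left(-4 - -7\right) = \left(4 + \left(\frac{5 + 3 + 4}{-5}\right)^{2}\right) - 9 \left(-4 + 7\right) = \left(4 + \left(\left(- \frac{1}{5}\right) 12\right)^{2}\right) - 27 = \left(4 + \left(- \frac{12}{5}\right)^{2}\right) - 27 = \left(4 + \frac{144}{25}\right) - 27 = \frac{244}{25} - 27 = - \frac{431}{25}$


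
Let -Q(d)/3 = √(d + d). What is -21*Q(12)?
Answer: 126*√6 ≈ 308.64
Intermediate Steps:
Q(d) = -3*√2*√d (Q(d) = -3*√(d + d) = -3*√2*√d)
-21*Q(12) = -(-63)*√2*√12 = -(-63)*√2*2*√3 = -(-126)*√6 = 126*√6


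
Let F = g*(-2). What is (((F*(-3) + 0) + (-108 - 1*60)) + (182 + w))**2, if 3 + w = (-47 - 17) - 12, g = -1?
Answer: 5041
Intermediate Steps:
F = 2 (F = -1*(-2) = 2)
w = -79 (w = -3 + ((-47 - 17) - 12) = -3 + (-64 - 12) = -3 - 76 = -79)
(((F*(-3) + 0) + (-108 - 1*60)) + (182 + w))**2 = (((2*(-3) + 0) + (-108 - 1*60)) + (182 - 79))**2 = (((-6 + 0) + (-108 - 60)) + 103)**2 = ((-6 - 168) + 103)**2 = (-174 + 103)**2 = (-71)**2 = 5041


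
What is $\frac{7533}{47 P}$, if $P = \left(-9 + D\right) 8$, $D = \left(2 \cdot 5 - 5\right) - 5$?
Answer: $- \frac{837}{376} \approx -2.2261$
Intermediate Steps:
$D = 0$ ($D = \left(10 - 5\right) - 5 = 5 - 5 = 0$)
$P = -72$ ($P = \left(-9 + 0\right) 8 = \left(-9\right) 8 = -72$)
$\frac{7533}{47 P} = \frac{7533}{47 \left(-72\right)} = \frac{7533}{-3384} = 7533 \left(- \frac{1}{3384}\right) = - \frac{837}{376}$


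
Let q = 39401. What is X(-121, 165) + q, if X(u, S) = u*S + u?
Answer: 19315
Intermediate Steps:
X(u, S) = u + S*u (X(u, S) = S*u + u = u + S*u)
X(-121, 165) + q = -121*(1 + 165) + 39401 = -121*166 + 39401 = -20086 + 39401 = 19315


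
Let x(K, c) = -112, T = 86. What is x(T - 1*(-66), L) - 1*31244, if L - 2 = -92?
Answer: -31356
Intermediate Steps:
L = -90 (L = 2 - 92 = -90)
x(T - 1*(-66), L) - 1*31244 = -112 - 1*31244 = -112 - 31244 = -31356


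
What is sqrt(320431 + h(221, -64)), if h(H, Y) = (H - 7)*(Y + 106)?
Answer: sqrt(329419) ≈ 573.95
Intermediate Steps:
h(H, Y) = (-7 + H)*(106 + Y)
sqrt(320431 + h(221, -64)) = sqrt(320431 + (-742 - 7*(-64) + 106*221 + 221*(-64))) = sqrt(320431 + (-742 + 448 + 23426 - 14144)) = sqrt(320431 + 8988) = sqrt(329419)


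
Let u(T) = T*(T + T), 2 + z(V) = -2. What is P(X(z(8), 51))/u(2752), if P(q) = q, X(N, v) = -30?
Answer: -15/7573504 ≈ -1.9806e-6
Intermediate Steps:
z(V) = -4 (z(V) = -2 - 2 = -4)
u(T) = 2*T**2 (u(T) = T*(2*T) = 2*T**2)
P(X(z(8), 51))/u(2752) = -30/(2*2752**2) = -30/(2*7573504) = -30/15147008 = -30*1/15147008 = -15/7573504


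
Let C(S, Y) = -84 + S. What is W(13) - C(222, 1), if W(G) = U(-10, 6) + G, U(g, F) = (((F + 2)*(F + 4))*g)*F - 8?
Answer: -4933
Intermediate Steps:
U(g, F) = -8 + F*g*(2 + F)*(4 + F) (U(g, F) = (((2 + F)*(4 + F))*g)*F - 8 = (g*(2 + F)*(4 + F))*F - 8 = F*g*(2 + F)*(4 + F) - 8 = -8 + F*g*(2 + F)*(4 + F))
W(G) = -4808 + G (W(G) = (-8 - 10*6**3 + 6*(-10)*6**2 + 8*6*(-10)) + G = (-8 - 10*216 + 6*(-10)*36 - 480) + G = (-8 - 2160 - 2160 - 480) + G = -4808 + G)
W(13) - C(222, 1) = (-4808 + 13) - (-84 + 222) = -4795 - 1*138 = -4795 - 138 = -4933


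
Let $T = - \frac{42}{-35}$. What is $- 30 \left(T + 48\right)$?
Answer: $-1476$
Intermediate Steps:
$T = \frac{6}{5}$ ($T = \left(-42\right) \left(- \frac{1}{35}\right) = \frac{6}{5} \approx 1.2$)
$- 30 \left(T + 48\right) = - 30 \left(\frac{6}{5} + 48\right) = \left(-30\right) \frac{246}{5} = -1476$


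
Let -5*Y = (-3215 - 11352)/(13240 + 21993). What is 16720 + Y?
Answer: 2945493367/176165 ≈ 16720.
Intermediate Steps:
Y = 14567/176165 (Y = -(-3215 - 11352)/(5*(13240 + 21993)) = -(-14567)/(5*35233) = -1/5*(-14567/35233) = 14567/176165 ≈ 0.082690)
16720 + Y = 16720 + 14567/176165 = 2945493367/176165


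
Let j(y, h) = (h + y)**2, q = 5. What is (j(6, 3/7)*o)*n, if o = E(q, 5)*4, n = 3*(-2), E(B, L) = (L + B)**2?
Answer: -4860000/49 ≈ -99184.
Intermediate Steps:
E(B, L) = (B + L)**2
n = -6
o = 400 (o = (5 + 5)**2*4 = 10**2*4 = 100*4 = 400)
(j(6, 3/7)*o)*n = ((3/7 + 6)**2*400)*(-6) = ((45/7)**2*400)*(-6) = ((2025/49)*400)*(-6) = (810000/49)*(-6) = -4860000/49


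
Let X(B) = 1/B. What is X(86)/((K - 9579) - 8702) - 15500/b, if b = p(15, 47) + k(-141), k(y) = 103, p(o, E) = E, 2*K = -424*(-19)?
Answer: -126661661/1225758 ≈ -103.33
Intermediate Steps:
K = 4028 (K = (-424*(-19))/2 = (½)*8056 = 4028)
b = 150 (b = 47 + 103 = 150)
X(86)/((K - 9579) - 8702) - 15500/b = 1/(86*((4028 - 9579) - 8702)) - 15500/150 = 1/(86*(-5551 - 8702)) - 15500*1/150 = (1/86)/(-14253) - 310/3 = (1/86)*(-1/14253) - 310/3 = -1/1225758 - 310/3 = -126661661/1225758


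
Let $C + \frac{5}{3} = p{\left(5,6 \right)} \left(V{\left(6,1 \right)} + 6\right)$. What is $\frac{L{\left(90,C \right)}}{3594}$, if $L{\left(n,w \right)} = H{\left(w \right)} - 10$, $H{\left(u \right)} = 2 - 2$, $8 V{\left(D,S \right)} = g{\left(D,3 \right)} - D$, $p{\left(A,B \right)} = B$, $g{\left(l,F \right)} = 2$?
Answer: $- \frac{5}{1797} \approx -0.0027824$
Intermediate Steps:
$V{\left(D,S \right)} = \frac{1}{4} - \frac{D}{8}$ ($V{\left(D,S \right)} = \frac{2 - D}{8} = \frac{1}{4} - \frac{D}{8}$)
$H{\left(u \right)} = 0$ ($H{\left(u \right)} = 2 - 2 = 0$)
$C = \frac{94}{3}$ ($C = - \frac{5}{3} + 6 \left(\left(\frac{1}{4} - \frac{3}{4}\right) + 6\right) = - \frac{5}{3} + 6 \left(- \frac{1}{2} + 6\right) = - \frac{5}{3} + 6 \cdot \frac{11}{2} = - \frac{5}{3} + 33 = \frac{94}{3} \approx 31.333$)
$L{\left(n,w \right)} = -10$ ($L{\left(n,w \right)} = 0 - 10 = -10$)
$\frac{L{\left(90,C \right)}}{3594} = - \frac{10}{3594} = \left(-10\right) \frac{1}{3594} = - \frac{5}{1797}$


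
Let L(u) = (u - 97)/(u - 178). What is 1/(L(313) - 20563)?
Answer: -5/102807 ≈ -4.8635e-5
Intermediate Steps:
L(u) = (-97 + u)/(-178 + u)
1/(L(313) - 20563) = 1/((-97 + 313)/(-178 + 313) - 20563) = 1/(216/135 - 20563) = 1/((1/135)*216 - 20563) = 1/(8/5 - 20563) = 1/(-102807/5) = -5/102807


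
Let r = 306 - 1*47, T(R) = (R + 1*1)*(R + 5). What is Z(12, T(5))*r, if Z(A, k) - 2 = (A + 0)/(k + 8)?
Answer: 9583/17 ≈ 563.71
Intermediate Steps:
T(R) = (1 + R)*(5 + R) (T(R) = (R + 1)*(5 + R) = (1 + R)*(5 + R))
Z(A, k) = 2 + A/(8 + k) (Z(A, k) = 2 + (A + 0)/(k + 8) = 2 + A/(8 + k))
r = 259 (r = 306 - 47 = 259)
Z(12, T(5))*r = ((16 + 12 + 2*(5 + 5**2 + 6*5))/(8 + (5 + 5**2 + 6*5)))*259 = ((16 + 12 + 2*(5 + 25 + 30))/(8 + (5 + 25 + 30)))*259 = ((16 + 12 + 2*60)/(8 + 60))*259 = ((16 + 12 + 120)/68)*259 = ((1/68)*148)*259 = (37/17)*259 = 9583/17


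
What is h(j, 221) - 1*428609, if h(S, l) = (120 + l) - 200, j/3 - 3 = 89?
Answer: -428468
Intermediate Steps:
j = 276 (j = 9 + 3*89 = 9 + 267 = 276)
h(S, l) = -80 + l
h(j, 221) - 1*428609 = (-80 + 221) - 1*428609 = 141 - 428609 = -428468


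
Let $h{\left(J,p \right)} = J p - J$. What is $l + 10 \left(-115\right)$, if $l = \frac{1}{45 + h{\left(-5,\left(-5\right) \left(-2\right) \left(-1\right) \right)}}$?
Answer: $- \frac{114999}{100} \approx -1150.0$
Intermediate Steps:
$h{\left(J,p \right)} = - J + J p$
$l = \frac{1}{100}$ ($l = \frac{1}{45 - 5 \left(-1 + \left(-5\right) \left(-2\right) \left(-1\right)\right)} = \frac{1}{45 - 5 \left(-1 + 10 \left(-1\right)\right)} = \frac{1}{45 - 5 \left(-1 - 10\right)} = \frac{1}{45 - -55} = \frac{1}{45 + 55} = \frac{1}{100} \approx 0.01$)
$l + 10 \left(-115\right) = \frac{1}{100} + 10 \left(-115\right) = \frac{1}{100} - 1150 = - \frac{114999}{100}$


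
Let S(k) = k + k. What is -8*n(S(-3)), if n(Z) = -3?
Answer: 24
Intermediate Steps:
S(k) = 2*k
-8*n(S(-3)) = -8*(-3) = 24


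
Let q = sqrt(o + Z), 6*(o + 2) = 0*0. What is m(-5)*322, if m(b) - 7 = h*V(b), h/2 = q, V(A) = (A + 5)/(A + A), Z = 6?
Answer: 2254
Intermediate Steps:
o = -2 (o = -2 + (0*0)/6 = -2 + (1/6)*0 = -2 + 0 = -2)
q = 2 (q = sqrt(-2 + 6) = sqrt(4) = 2)
V(A) = (5 + A)/(2*A) (V(A) = (5 + A)/((2*A)) = (5 + A)*(1/(2*A)) = (5 + A)/(2*A))
h = 4 (h = 2*2 = 4)
m(b) = 7 + 2*(5 + b)/b (m(b) = 7 + 4*((5 + b)/(2*b)) = 7 + 2*(5 + b)/b)
m(-5)*322 = (9 + 10/(-5))*322 = (9 + 10*(-1/5))*322 = (9 - 2)*322 = 7*322 = 2254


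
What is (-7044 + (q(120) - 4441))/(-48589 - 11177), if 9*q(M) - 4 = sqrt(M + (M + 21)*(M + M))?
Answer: 103361/537894 - sqrt(8490)/268947 ≈ 0.19182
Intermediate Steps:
q(M) = 4/9 + sqrt(M + 2*M*(21 + M))/9 (q(M) = 4/9 + sqrt(M + (M + 21)*(M + M))/9 = 4/9 + sqrt(M + (21 + M)*(2*M))/9 = 4/9 + sqrt(M + 2*M*(21 + M))/9)
(-7044 + (q(120) - 4441))/(-48589 - 11177) = (-7044 + ((4/9 + sqrt(120*(43 + 2*120))/9) - 4441))/(-48589 - 11177) = (-7044 + ((4/9 + sqrt(120*(43 + 240))/9) - 4441))/(-59766) = (-7044 + ((4/9 + sqrt(120*283)/9) - 4441))*(-1/59766) = (-7044 + ((4/9 + sqrt(33960)/9) - 4441))*(-1/59766) = (-7044 + ((4/9 + (2*sqrt(8490))/9) - 4441))*(-1/59766) = (-7044 + ((4/9 + 2*sqrt(8490)/9) - 4441))*(-1/59766) = (-7044 + (-39965/9 + 2*sqrt(8490)/9))*(-1/59766) = (-103361/9 + 2*sqrt(8490)/9)*(-1/59766) = 103361/537894 - sqrt(8490)/268947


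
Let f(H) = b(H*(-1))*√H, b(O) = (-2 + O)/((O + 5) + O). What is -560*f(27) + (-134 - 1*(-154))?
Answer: 20 - 6960*√3/7 ≈ -1702.2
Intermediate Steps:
b(O) = (-2 + O)/(5 + 2*O) (b(O) = (-2 + O)/((5 + O) + O) = (-2 + O)/(5 + 2*O))
f(H) = √H*(-2 - H)/(5 - 2*H) (f(H) = ((-2 + H*(-1))/(5 + 2*(H*(-1))))*√H = ((-2 - H)/(5 + 2*(-H)))*√H = ((-2 - H)/(5 - 2*H))*√H = √H*(-2 - H)/(5 - 2*H))
-560*f(27) + (-134 - 1*(-154)) = -560*√27*(2 + 27)/(-5 + 2*27) + (-134 - 1*(-154)) = -560*3*√3*29/(-5 + 54) + (-134 + 154) = -560*3*√3*29/49 + 20 = -6960*√3/7 + 20 = 20 - 6960*√3/7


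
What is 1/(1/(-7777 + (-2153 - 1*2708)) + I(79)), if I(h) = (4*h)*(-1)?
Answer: -12638/3993609 ≈ -0.0031646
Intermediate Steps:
I(h) = -4*h
1/(1/(-7777 + (-2153 - 1*2708)) + I(79)) = 1/(1/(-7777 + (-2153 - 1*2708)) - 4*79) = 1/(1/(-7777 + (-2153 - 2708)) - 316) = 1/(1/(-7777 - 4861) - 316) = 1/(1/(-12638) - 316) = 1/(-1/12638 - 316) = 1/(-3993609/12638) = -12638/3993609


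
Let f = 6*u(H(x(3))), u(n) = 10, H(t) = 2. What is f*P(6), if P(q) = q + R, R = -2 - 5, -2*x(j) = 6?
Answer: -60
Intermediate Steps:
x(j) = -3 (x(j) = -½*6 = -3)
R = -7
P(q) = -7 + q (P(q) = q - 7 = -7 + q)
f = 60 (f = 6*10 = 60)
f*P(6) = 60*(-7 + 6) = 60*(-1) = -60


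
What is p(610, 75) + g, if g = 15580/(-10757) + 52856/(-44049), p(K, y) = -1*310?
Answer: -148143734242/473835093 ≈ -312.65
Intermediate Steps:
p(K, y) = -310
g = -1254855412/473835093 (g = 15580*(-1/10757) + 52856*(-1/44049) = -15580/10757 - 52856/44049 = -1254855412/473835093 ≈ -2.6483)
p(610, 75) + g = -310 - 1254855412/473835093 = -148143734242/473835093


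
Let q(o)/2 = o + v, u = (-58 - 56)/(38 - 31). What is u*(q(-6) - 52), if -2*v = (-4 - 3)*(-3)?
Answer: 9690/7 ≈ 1384.3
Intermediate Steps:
v = -21/2 (v = -(-4 - 3)*(-3)/2 = -(-7)*(-3)/2 = -½*21 = -21/2 ≈ -10.500)
u = -114/7 ≈ -16.286
q(o) = -21 + 2*o (q(o) = 2*(o - 21/2) = 2*(-21/2 + o) = -21 + 2*o)
u*(q(-6) - 52) = -114*((-21 + 2*(-6)) - 52)/7 = -114*((-21 - 12) - 52)/7 = -114*(-33 - 52)/7 = -114/7*(-85) = 9690/7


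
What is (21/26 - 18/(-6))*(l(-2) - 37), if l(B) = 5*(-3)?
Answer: -198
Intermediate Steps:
l(B) = -15
(21/26 - 18/(-6))*(l(-2) - 37) = (21/26 - 18/(-6))*(-15 - 37) = (21*(1/26) - 18*(-⅙))*(-52) = (21/26 + 3)*(-52) = (99/26)*(-52) = -198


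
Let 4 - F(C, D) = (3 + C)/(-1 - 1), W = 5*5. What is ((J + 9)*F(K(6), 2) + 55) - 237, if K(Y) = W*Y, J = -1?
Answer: 462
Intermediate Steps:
W = 25
K(Y) = 25*Y
F(C, D) = 11/2 + C/2 (F(C, D) = 4 - (3 + C)/(-1 - 1) = 4 - (3 + C)/(-2) = 4 - (3 + C)*(-1)/2 = 4 - (-3/2 - C/2) = 4 + (3/2 + C/2) = 11/2 + C/2)
((J + 9)*F(K(6), 2) + 55) - 237 = ((-1 + 9)*(11/2 + (25*6)/2) + 55) - 237 = (8*(11/2 + (½)*150) + 55) - 237 = (8*(11/2 + 75) + 55) - 237 = (8*(161/2) + 55) - 237 = (644 + 55) - 237 = 699 - 237 = 462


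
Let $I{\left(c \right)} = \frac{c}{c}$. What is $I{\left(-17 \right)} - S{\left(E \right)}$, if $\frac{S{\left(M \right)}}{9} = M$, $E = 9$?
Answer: $-80$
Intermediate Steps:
$S{\left(M \right)} = 9 M$
$I{\left(c \right)} = 1$
$I{\left(-17 \right)} - S{\left(E \right)} = 1 - 9 \cdot 9 = 1 - 81 = -80$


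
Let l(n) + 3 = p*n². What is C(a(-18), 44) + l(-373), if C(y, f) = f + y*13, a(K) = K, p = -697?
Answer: -96973106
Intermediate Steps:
C(y, f) = f + 13*y
l(n) = -3 - 697*n²
C(a(-18), 44) + l(-373) = (44 + 13*(-18)) + (-3 - 697*(-373)²) = (44 - 234) + (-3 - 697*139129) = -190 + (-3 - 96972913) = -190 - 96972916 = -96973106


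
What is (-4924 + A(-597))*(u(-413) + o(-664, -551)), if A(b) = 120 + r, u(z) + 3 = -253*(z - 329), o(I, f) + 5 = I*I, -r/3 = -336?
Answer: -2386218744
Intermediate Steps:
r = 1008 (r = -3*(-336) = 1008)
o(I, f) = -5 + I² (o(I, f) = -5 + I*I = -5 + I²)
u(z) = 83234 - 253*z (u(z) = -3 - 253*(z - 329) = -3 - 253*(-329 + z) = -3 + (83237 - 253*z) = 83234 - 253*z)
A(b) = 1128 (A(b) = 120 + 1008 = 1128)
(-4924 + A(-597))*(u(-413) + o(-664, -551)) = (-4924 + 1128)*((83234 - 253*(-413)) + (-5 + (-664)²)) = -3796*((83234 + 104489) + (-5 + 440896)) = -3796*(187723 + 440891) = -3796*628614 = -2386218744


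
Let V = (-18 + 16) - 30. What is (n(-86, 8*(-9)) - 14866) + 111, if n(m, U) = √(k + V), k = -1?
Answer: -14755 + I*√33 ≈ -14755.0 + 5.7446*I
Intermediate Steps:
V = -32 (V = -2 - 30 = -32)
n(m, U) = I*√33 (n(m, U) = √(-1 - 32) = √(-33) = I*√33)
(n(-86, 8*(-9)) - 14866) + 111 = (I*√33 - 14866) + 111 = (-14866 + I*√33) + 111 = -14755 + I*√33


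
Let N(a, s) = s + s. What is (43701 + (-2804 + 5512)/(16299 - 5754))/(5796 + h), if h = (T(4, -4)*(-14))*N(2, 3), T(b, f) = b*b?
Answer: 8694901/885780 ≈ 9.8161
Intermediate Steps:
N(a, s) = 2*s
T(b, f) = b**2
h = -1344 (h = (4**2*(-14))*(2*3) = (16*(-14))*6 = -224*6 = -1344)
(43701 + (-2804 + 5512)/(16299 - 5754))/(5796 + h) = (43701 + (-2804 + 5512)/(16299 - 5754))/(5796 - 1344) = (43701 + 2708/10545)/4452 = (43701 + 2708*(1/10545))*(1/4452) = (43701 + 2708/10545)*(1/4452) = (460829753/10545)*(1/4452) = 8694901/885780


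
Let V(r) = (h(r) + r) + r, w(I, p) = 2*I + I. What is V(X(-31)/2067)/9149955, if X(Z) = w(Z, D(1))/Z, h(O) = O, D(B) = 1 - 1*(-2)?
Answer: 1/2101439665 ≈ 4.7586e-10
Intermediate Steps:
D(B) = 3 (D(B) = 1 + 2 = 3)
w(I, p) = 3*I
X(Z) = 3 (X(Z) = (3*Z)/Z = 3)
V(r) = 3*r (V(r) = (r + r) + r = 2*r + r = 3*r)
V(X(-31)/2067)/9149955 = (3*(3/2067))/9149955 = (3*(3*(1/2067)))*(1/9149955) = (3*(1/689))*(1/9149955) = (3/689)*(1/9149955) = 1/2101439665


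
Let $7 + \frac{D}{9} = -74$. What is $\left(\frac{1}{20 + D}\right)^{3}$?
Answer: $- \frac{1}{356400829} \approx -2.8058 \cdot 10^{-9}$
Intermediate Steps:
$D = -729$ ($D = -63 + 9 \left(-74\right) = -63 - 666 = -729$)
$\left(\frac{1}{20 + D}\right)^{3} = \left(\frac{1}{20 - 729}\right)^{3} = \left(\frac{1}{-709}\right)^{3} = \left(- \frac{1}{709}\right)^{3} = - \frac{1}{356400829}$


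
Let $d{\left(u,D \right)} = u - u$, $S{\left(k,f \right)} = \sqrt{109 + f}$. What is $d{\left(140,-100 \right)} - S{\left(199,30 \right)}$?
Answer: $- \sqrt{139} \approx -11.79$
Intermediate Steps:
$d{\left(u,D \right)} = 0$
$d{\left(140,-100 \right)} - S{\left(199,30 \right)} = 0 - \sqrt{109 + 30} = 0 - \sqrt{139} = - \sqrt{139}$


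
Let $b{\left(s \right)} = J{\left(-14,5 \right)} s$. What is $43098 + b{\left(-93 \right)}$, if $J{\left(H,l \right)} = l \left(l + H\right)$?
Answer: $47283$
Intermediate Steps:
$J{\left(H,l \right)} = l \left(H + l\right)$
$b{\left(s \right)} = - 45 s$ ($b{\left(s \right)} = 5 \left(-14 + 5\right) s = 5 \left(-9\right) s = - 45 s$)
$43098 + b{\left(-93 \right)} = 43098 - -4185 = 43098 + 4185 = 47283$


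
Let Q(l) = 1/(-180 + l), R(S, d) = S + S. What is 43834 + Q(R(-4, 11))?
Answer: 8240791/188 ≈ 43834.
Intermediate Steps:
R(S, d) = 2*S
43834 + Q(R(-4, 11)) = 43834 + 1/(-180 + 2*(-4)) = 43834 + 1/(-180 - 8) = 43834 + 1/(-188) = 43834 - 1/188 = 8240791/188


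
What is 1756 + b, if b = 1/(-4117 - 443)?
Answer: 8007359/4560 ≈ 1756.0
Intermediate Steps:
b = -1/4560 (b = 1/(-4560) = -1/4560 ≈ -0.00021930)
1756 + b = 1756 - 1/4560 = 8007359/4560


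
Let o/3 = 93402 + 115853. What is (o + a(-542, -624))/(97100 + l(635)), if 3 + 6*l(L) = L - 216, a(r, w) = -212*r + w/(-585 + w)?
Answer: 9866895/1290964 ≈ 7.6430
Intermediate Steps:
a(r, w) = -212*r + w/(-585 + w)
o = 627765 (o = 3*(93402 + 115853) = 3*209255 = 627765)
l(L) = -73/2 + L/6 (l(L) = -1/2 + (L - 216)/6 = -1/2 + (-216 + L)/6 = -1/2 + (-36 + L/6) = -73/2 + L/6)
(o + a(-542, -624))/(97100 + l(635)) = (627765 + (-624 + 124020*(-542) - 212*(-542)*(-624))/(-585 - 624))/(97100 + (-73/2 + (1/6)*635)) = (627765 + (-624 - 67218840 - 71700096)/(-1209))/(97100 + (-73/2 + 635/6)) = (627765 - 1/1209*(-138919560))/(97100 + 208/3) = (627765 + 3562040/31)/(291508/3) = (23022755/31)*(3/291508) = 9866895/1290964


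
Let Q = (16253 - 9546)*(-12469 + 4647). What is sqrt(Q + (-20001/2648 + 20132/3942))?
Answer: I*sqrt(39696557620133407830)/869868 ≈ 7243.1*I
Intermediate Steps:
Q = -52462154 (Q = 6707*(-7822) = -52462154)
sqrt(Q + (-20001/2648 + 20132/3942)) = sqrt(-52462154 + (-20001/2648 + 20132/3942)) = sqrt(-52462154 + (-20001*1/2648 + 20132*(1/3942))) = sqrt(-52462154 + (-20001/2648 + 10066/1971)) = sqrt(-52462154 - 12767203/5219208) = sqrt(-273810906621235/5219208) = I*sqrt(39696557620133407830)/869868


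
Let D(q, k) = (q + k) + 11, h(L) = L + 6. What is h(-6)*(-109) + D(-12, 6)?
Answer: 5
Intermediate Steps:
h(L) = 6 + L
D(q, k) = 11 + k + q (D(q, k) = (k + q) + 11 = 11 + k + q)
h(-6)*(-109) + D(-12, 6) = (6 - 6)*(-109) + (11 + 6 - 12) = 0*(-109) + 5 = 0 + 5 = 5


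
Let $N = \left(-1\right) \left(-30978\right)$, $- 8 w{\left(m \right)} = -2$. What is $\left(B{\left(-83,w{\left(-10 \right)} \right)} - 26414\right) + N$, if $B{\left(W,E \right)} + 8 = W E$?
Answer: $\frac{18141}{4} \approx 4535.3$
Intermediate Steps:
$w{\left(m \right)} = \frac{1}{4}$ ($w{\left(m \right)} = \left(- \frac{1}{8}\right) \left(-2\right) = \frac{1}{4}$)
$B{\left(W,E \right)} = -8 + E W$ ($B{\left(W,E \right)} = -8 + W E = -8 + E W$)
$N = 30978$
$\left(B{\left(-83,w{\left(-10 \right)} \right)} - 26414\right) + N = \left(\left(-8 + \frac{1}{4} \left(-83\right)\right) - 26414\right) + 30978 = \left(\left(-8 - \frac{83}{4}\right) - 26414\right) + 30978 = \left(- \frac{115}{4} - 26414\right) + 30978 = - \frac{105771}{4} + 30978 = \frac{18141}{4}$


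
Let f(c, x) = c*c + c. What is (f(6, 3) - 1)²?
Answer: 1681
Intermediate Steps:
f(c, x) = c + c² (f(c, x) = c² + c = c + c²)
(f(6, 3) - 1)² = (6*(1 + 6) - 1)² = (6*7 - 1)² = (42 - 1)² = 41² = 1681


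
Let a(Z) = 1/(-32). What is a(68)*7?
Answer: -7/32 ≈ -0.21875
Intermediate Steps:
a(Z) = -1/32
a(68)*7 = -1/32*7 = -7/32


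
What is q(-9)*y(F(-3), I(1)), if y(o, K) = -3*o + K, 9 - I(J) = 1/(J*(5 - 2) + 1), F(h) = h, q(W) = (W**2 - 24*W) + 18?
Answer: 22365/4 ≈ 5591.3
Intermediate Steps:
q(W) = 18 + W**2 - 24*W
I(J) = 9 - 1/(1 + 3*J) (I(J) = 9 - 1/(J*(5 - 2) + 1) = 9 - 1/(J*3 + 1) = 9 - 1/(3*J + 1) = 9 - 1/(1 + 3*J))
y(o, K) = K - 3*o
q(-9)*y(F(-3), I(1)) = (18 + (-9)**2 - 24*(-9))*((8 + 27*1)/(1 + 3*1) - 3*(-3)) = (18 + 81 + 216)*((8 + 27)/(1 + 3) + 9) = 315*(35/4 + 9) = 315*(71/4) = 22365/4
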